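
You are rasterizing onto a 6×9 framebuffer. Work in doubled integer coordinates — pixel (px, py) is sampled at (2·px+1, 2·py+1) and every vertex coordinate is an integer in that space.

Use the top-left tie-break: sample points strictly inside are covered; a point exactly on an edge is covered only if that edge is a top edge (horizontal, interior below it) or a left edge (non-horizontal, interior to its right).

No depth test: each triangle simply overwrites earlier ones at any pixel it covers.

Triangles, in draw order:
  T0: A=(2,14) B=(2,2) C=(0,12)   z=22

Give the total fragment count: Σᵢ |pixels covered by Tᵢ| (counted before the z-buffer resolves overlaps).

T0:
  2·area = 24  (B↔C swapped to make it positive)
  edge (2, 14)→(0, 12): d=(-2,-2) top-left  bias=+0
  edge (0, 12)→(2, 2): d=(2,-10) top-left  bias=+0
  edge (2, 2)→(2, 14): d=(0,12) right/bottom  bias=-1
    (0,3)@(1, 7): e=[12,0,12] → X  [on edge]
    (1,3)@(3, 7): e=[16,20,-12] → .
    (0,4)@(1, 9): e=[8,4,12] → X
    (1,4)@(3, 9): e=[12,24,-12] → .
    (0,5)@(1, 11): e=[4,8,12] → X
    (1,5)@(3, 11): e=[8,28,-12] → .
    (0,6)@(1, 13): e=[0,12,12] → X  [on edge]
    (1,6)@(3, 13): e=[4,32,-12] → .
    (0,7)@(1, 15): e=[-4,16,12] → .
    (1,7)@(3, 15): e=[0,36,-12] → .  [on edge]
    (2,8)@(5, 17): e=[0,60,-36] → .  [on edge]
  covered (4 px):
    . . . . . .
    . . . . . .
    . . . . . .
    X . . . . .
    X . . . . .
    X . . . . .
    X . . . . .
    . . . . . .
    . . . . . .

Result: 4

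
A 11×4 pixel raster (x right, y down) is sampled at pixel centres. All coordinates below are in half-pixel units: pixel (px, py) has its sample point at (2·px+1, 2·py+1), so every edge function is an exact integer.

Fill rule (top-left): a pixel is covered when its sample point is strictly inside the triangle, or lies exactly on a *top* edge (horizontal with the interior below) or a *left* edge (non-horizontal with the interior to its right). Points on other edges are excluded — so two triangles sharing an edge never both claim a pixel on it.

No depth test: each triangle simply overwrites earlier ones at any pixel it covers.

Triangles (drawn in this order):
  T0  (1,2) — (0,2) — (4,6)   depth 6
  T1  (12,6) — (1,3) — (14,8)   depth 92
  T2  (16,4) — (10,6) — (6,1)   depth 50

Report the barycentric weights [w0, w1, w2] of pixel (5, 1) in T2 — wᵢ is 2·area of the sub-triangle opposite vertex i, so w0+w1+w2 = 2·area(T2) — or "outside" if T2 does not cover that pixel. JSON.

T0:
  2·area = 4  (B↔C swapped to make it positive)
  edge (1, 2)→(4, 6): d=(3,4) right/bottom  bias=-1
  edge (4, 6)→(0, 2): d=(-4,-4) top-left  bias=+0
  edge (0, 2)→(1, 2): d=(1,0) top-left  bias=+0
    (0,1)@(1, 3): e=[3,0,1] → #  [on edge]
    (1,1)@(3, 3): e=[-5,8,1] → ·
    (0,2)@(1, 5): e=[9,-8,3] → ·
    (1,2)@(3, 5): e=[1,0,3] → #  [on edge]
    (2,2)@(5, 5): e=[-7,8,3] → ·
    (1,3)@(3, 7): e=[7,-8,5] → ·
    (2,3)@(5, 7): e=[-1,0,5] → ·  [on edge]
  covered (2 px):
    · · · · · · · · · · ·
    # · · · · · · · · · ·
    · # · · · · · · · · ·
    · · · · · · · · · · ·
T1:
  2·area = 16  (B↔C swapped to make it positive)
  edge (12, 6)→(14, 8): d=(2,2) right/bottom  bias=-1
  edge (14, 8)→(1, 3): d=(-13,-5) top-left  bias=+0
  edge (1, 3)→(12, 6): d=(11,3) right/bottom  bias=-1
    (3,0)@(7, 1): e=[0,56,-40] → ·  [on edge]
    (0,1)@(1, 3): e=[16,0,0] → ·  [on edge]
    (4,1)@(9, 3): e=[0,40,-24] → ·  [on edge]
    (3,2)@(7, 5): e=[8,4,4] → #
    (4,2)@(9, 5): e=[4,14,-2] → ·
    (5,2)@(11, 5): e=[0,24,-8] → ·  [on edge]
    (3,3)@(7, 7): e=[12,-22,26] → ·
    (6,3)@(13, 7): e=[0,8,8] → ·  [on edge]
  covered (1 px):
    · · · · · · · · · · ·
    · · · · · · · · · · ·
    · · · # · · · · · · ·
    · · · · · · · · · · ·
T2:
  2·area = 38
  edge (16, 4)→(10, 6): d=(-6,2) right/bottom  bias=-1
  edge (10, 6)→(6, 1): d=(-4,-5) top-left  bias=+0
  edge (6, 1)→(16, 4): d=(10,3) right/bottom  bias=-1
    (4,1)@(9, 3): e=[20,7,11] → #
    (5,1)@(11, 3): e=[16,17,5] → #
    (6,1)@(13, 3): e=[12,27,-1] → ·
    (9,1)@(19, 3): e=[0,57,-19] → ·  [on edge]
    (4,2)@(9, 5): e=[8,-1,31] → ·
    (5,2)@(11, 5): e=[4,9,25] → #
    (6,2)@(13, 5): e=[0,19,19] → ·  [on edge]
    (3,3)@(7, 7): e=[0,-19,57] → ·  [on edge]
    (5,3)@(11, 7): e=[-8,1,45] → ·
  covered (3 px):
    · · · · · · · · · · ·
    · · · · # # · · · · ·
    · · · · · # · · · · ·
    · · · · · · · · · · ·

Answer: [17,5,16]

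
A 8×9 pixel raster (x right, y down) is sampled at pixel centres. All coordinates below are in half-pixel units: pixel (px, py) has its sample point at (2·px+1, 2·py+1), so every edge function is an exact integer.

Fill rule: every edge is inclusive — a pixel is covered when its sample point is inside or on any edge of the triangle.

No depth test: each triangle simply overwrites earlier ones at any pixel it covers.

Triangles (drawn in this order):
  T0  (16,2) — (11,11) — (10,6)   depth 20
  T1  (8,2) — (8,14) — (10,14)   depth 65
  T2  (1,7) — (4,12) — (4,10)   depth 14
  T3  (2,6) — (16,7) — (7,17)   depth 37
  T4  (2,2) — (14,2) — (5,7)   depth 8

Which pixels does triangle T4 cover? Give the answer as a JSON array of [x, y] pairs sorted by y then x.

T0:
  2·area = 34
  edge (16, 2)→(11, 11): d=(-5,9) inclusive
  edge (11, 11)→(10, 6): d=(-1,-5) inclusive
  edge (10, 6)→(16, 2): d=(6,-4) inclusive
    (4,0)@(9, 1): e=[68,0,-34] → .  [on edge]
    (7,1)@(15, 3): e=[4,28,2] → X
    (6,2)@(13, 5): e=[12,16,6] → X
    (7,2)@(15, 5): e=[-6,26,14] → .
    (5,3)@(11, 7): e=[20,4,10] → X
    (7,3)@(15, 7): e=[-16,24,26] → .
    (5,4)@(11, 9): e=[10,2,22] → X
    (6,4)@(13, 9): e=[-8,12,30] → .
    (5,5)@(11, 11): e=[0,0,34] → X  [on edge]
    (6,5)@(13, 11): e=[-18,10,42] → .
    (5,6)@(11, 13): e=[-10,-2,46] → .
  covered (6 px):
    . . . . . . . .
    . . . . . . . X
    . . . . . . X .
    . . . . . X X .
    . . . . . X . .
    . . . . . X . .
    . . . . . . . .
    . . . . . . . .
    . . . . . . . .
T1:
  2·area = 24  (B↔C swapped to make it positive)
  edge (8, 2)→(10, 14): d=(2,12) inclusive
  edge (10, 14)→(8, 14): d=(-2,0) inclusive
  edge (8, 14)→(8, 2): d=(0,-12) inclusive
    (4,4)@(9, 9): e=[2,10,12] → X
    (5,4)@(11, 9): e=[-22,10,36] → .
    (4,5)@(9, 11): e=[6,6,12] → X
    (5,5)@(11, 11): e=[-18,6,36] → .
    (4,6)@(9, 13): e=[10,2,12] → X
    (5,6)@(11, 13): e=[-14,2,36] → .
    (4,7)@(9, 15): e=[14,-2,12] → .
  covered (3 px):
    . . . . . . . .
    . . . . . . . .
    . . . . . . . .
    . . . . . . . .
    . . . . X . . .
    . . . . X . . .
    . . . . X . . .
    . . . . . . . .
    . . . . . . . .
T2:
  2·area = 6  (B↔C swapped to make it positive)
  edge (1, 7)→(4, 10): d=(3,3) inclusive
  edge (4, 10)→(4, 12): d=(0,2) inclusive
  edge (4, 12)→(1, 7): d=(-3,-5) inclusive
    (0,3)@(1, 7): e=[0,6,0] → X  [on edge]
    (1,3)@(3, 7): e=[-6,2,10] → .
    (0,4)@(1, 9): e=[6,6,-6] → .
    (1,4)@(3, 9): e=[0,2,4] → X  [on edge]
    (2,4)@(5, 9): e=[-6,-2,14] → .
    (1,5)@(3, 11): e=[6,2,-2] → .
    (2,5)@(5, 11): e=[0,-2,8] → .  [on edge]
    (3,6)@(7, 13): e=[0,-6,12] → .  [on edge]
    (4,7)@(9, 15): e=[0,-10,16] → .  [on edge]
    (3,8)@(7, 17): e=[12,-6,0] → .  [on edge]
    (5,8)@(11, 17): e=[0,-14,20] → .  [on edge]
  covered (2 px):
    . . . . . . . .
    . . . . . . . .
    . . . . . . . .
    X . . . . . . .
    . X . . . . . .
    . . . . . . . .
    . . . . . . . .
    . . . . . . . .
    . . . . . . . .
T3:
  2·area = 149
  edge (2, 6)→(16, 7): d=(14,1) inclusive
  edge (16, 7)→(7, 17): d=(-9,10) inclusive
  edge (7, 17)→(2, 6): d=(-5,-11) inclusive
    (1,3)@(3, 7): e=[13,130,6] → X
    (2,3)@(5, 7): e=[11,110,28] → X
    (3,3)@(7, 7): e=[9,90,50] → X
    (4,3)@(9, 7): e=[7,70,72] → X
    (5,3)@(11, 7): e=[5,50,94] → X
    (6,3)@(13, 7): e=[3,30,116] → X
    (7,3)@(15, 7): e=[1,10,138] → X
    (1,4)@(3, 9): e=[41,112,-4] → .
    (2,4)@(5, 9): e=[39,92,18] → X
    (7,4)@(15, 9): e=[29,-8,128] → .
    (2,5)@(5, 11): e=[67,74,8] → X
    (6,5)@(13, 11): e=[59,-6,96] → .
    (3,8)@(7, 17): e=[149,0,0] → X  [on edge]
  covered (20 px):
    . . . . . . . .
    . . . . . . . .
    . . . . . . . .
    . X X X X X X X
    . . X X X X X .
    . . X X X X . .
    . . . X X . . .
    . . . X . . . .
    . . . X . . . .
T4:
  2·area = 60
  edge (2, 2)→(14, 2): d=(12,0) inclusive
  edge (14, 2)→(5, 7): d=(-9,5) inclusive
  edge (5, 7)→(2, 2): d=(-3,-5) inclusive
    (1,1)@(3, 3): e=[12,46,2] → X
    (2,1)@(5, 3): e=[12,36,12] → X
    (3,1)@(7, 3): e=[12,26,22] → X
    (4,1)@(9, 3): e=[12,16,32] → X
    (5,1)@(11, 3): e=[12,6,42] → X
    (6,1)@(13, 3): e=[12,-4,52] → .
    (1,2)@(3, 5): e=[36,28,-4] → .
    (2,2)@(5, 5): e=[36,18,6] → X
    (4,2)@(9, 5): e=[36,-2,26] → .
    (5,2)@(11, 5): e=[36,-12,36] → .
    (2,3)@(5, 7): e=[60,0,0] → X  [on edge]
    (3,3)@(7, 7): e=[60,-10,10] → .
    (5,8)@(11, 17): e=[180,-120,0] → .  [on edge]
  covered (8 px):
    . . . . . . . .
    . X X X X X . .
    . . X X . . . .
    . . X . . . . .
    . . . . . . . .
    . . . . . . . .
    . . . . . . . .
    . . . . . . . .
    . . . . . . . .

Result: [[1,1],[2,1],[3,1],[4,1],[5,1],[2,2],[3,2],[2,3]]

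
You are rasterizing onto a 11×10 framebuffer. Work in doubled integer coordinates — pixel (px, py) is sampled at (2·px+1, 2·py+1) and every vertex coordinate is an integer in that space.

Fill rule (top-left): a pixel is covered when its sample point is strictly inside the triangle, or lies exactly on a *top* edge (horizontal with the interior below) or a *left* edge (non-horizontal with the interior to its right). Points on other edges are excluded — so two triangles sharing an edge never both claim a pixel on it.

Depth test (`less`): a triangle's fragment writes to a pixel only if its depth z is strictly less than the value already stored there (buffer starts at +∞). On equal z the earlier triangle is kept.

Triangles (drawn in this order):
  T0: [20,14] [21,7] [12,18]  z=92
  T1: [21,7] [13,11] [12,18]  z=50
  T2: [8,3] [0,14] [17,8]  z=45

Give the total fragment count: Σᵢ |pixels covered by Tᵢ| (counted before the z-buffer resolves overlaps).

T0:
  2·area = 52  (B↔C swapped to make it positive)
  edge (20, 14)→(12, 18): d=(-8,4) right/bottom  bias=-1
  edge (12, 18)→(21, 7): d=(9,-11) top-left  bias=+0
  edge (21, 7)→(20, 14): d=(-1,7) right/bottom  bias=-1
    (10,3)@(21, 7): e=[52,0,0] → ·  [on edge]
    (9,5)@(19, 11): e=[28,14,10] → █
    (10,5)@(21, 11): e=[20,36,-4] → ·
    (8,6)@(17, 13): e=[20,10,22] → █
    (10,6)@(21, 13): e=[4,54,-6] → ·
    (7,7)@(15, 15): e=[12,6,34] → █
    (9,7)@(19, 15): e=[-4,50,6] → ·
    (6,8)@(13, 17): e=[4,2,46] → █
    (7,8)@(15, 17): e=[-4,24,32] → ·
    (8,8)@(17, 17): e=[-12,46,18] → ·
    (6,9)@(13, 19): e=[-12,20,44] → ·
  covered (6 px):
    · · · · · · · · · · ·
    · · · · · · · · · · ·
    · · · · · · · · · · ·
    · · · · · · · · · · ·
    · · · · · · · · · · ·
    · · · · · · · · · █ ·
    · · · · · · · · █ █ ·
    · · · · · · · █ █ · ·
    · · · · · · █ · · · ·
    · · · · · · · · · · ·
T1:
  2·area = 52  (B↔C swapped to make it positive)
  edge (21, 7)→(12, 18): d=(-9,11) right/bottom  bias=-1
  edge (12, 18)→(13, 11): d=(1,-7) top-left  bias=+0
  edge (13, 11)→(21, 7): d=(8,-4) top-left  bias=+0
    (10,3)@(21, 7): e=[0,52,0] → ·  [on edge]
    (8,4)@(17, 9): e=[26,26,0] → █  [on edge]
    (9,4)@(19, 9): e=[4,40,8] → █
    (10,4)@(21, 9): e=[-18,54,16] → ·
    (6,5)@(13, 11): e=[52,0,0] → █  [on edge]
    (7,5)@(15, 11): e=[30,14,8] → █
    (9,5)@(19, 11): e=[-14,42,24] → ·
    (4,6)@(9, 13): e=[78,-26,0] → ·  [on edge]
    (6,6)@(13, 13): e=[34,2,16] → █
    (8,6)@(17, 13): e=[-10,30,32] → ·
    (2,7)@(5, 15): e=[104,-52,0] → ·  [on edge]
    (6,7)@(13, 15): e=[16,4,32] → █
    (0,8)@(1, 17): e=[130,-78,0] → ·  [on edge]
  covered (8 px):
    · · · · · · · · · · ·
    · · · · · · · · · · ·
    · · · · · · · · · · ·
    · · · · · · · · · · ·
    · · · · · · · · █ █ ·
    · · · · · · █ █ █ · ·
    · · · · · · █ █ · · ·
    · · · · · · █ · · · ·
    · · · · · · · · · · ·
    · · · · · · · · · · ·
T2:
  2·area = 139  (B↔C swapped to make it positive)
  edge (8, 3)→(17, 8): d=(9,5) right/bottom  bias=-1
  edge (17, 8)→(0, 14): d=(-17,6) right/bottom  bias=-1
  edge (0, 14)→(8, 3): d=(8,-11) top-left  bias=+0
    (3,2)@(7, 5): e=[23,111,5] → █
    (4,2)@(9, 5): e=[13,99,27] → █
    (5,2)@(11, 5): e=[3,87,49] → █
    (6,2)@(13, 5): e=[-7,75,71] → ·
    (3,3)@(7, 7): e=[41,77,21] → █
    (6,3)@(13, 7): e=[11,41,87] → █
    (7,3)@(15, 7): e=[1,29,109] → █
    (8,3)@(17, 7): e=[-9,17,131] → ·
    (2,4)@(5, 9): e=[69,55,15] → █
    (7,4)@(15, 9): e=[19,-5,125] → ·
    (1,5)@(3, 11): e=[97,33,9] → █
    (4,5)@(9, 11): e=[67,-3,75] → ·
  covered (17 px):
    · · · · · · · · · · ·
    · · · · · · · · · · ·
    · · · █ █ █ · · · · ·
    · · · █ █ █ █ █ · · ·
    · · █ █ █ █ █ · · · ·
    · █ █ █ · · · · · · ·
    █ · · · · · · · · · ·
    · · · · · · · · · · ·
    · · · · · · · · · · ·
    · · · · · · · · · · ·

Result: 31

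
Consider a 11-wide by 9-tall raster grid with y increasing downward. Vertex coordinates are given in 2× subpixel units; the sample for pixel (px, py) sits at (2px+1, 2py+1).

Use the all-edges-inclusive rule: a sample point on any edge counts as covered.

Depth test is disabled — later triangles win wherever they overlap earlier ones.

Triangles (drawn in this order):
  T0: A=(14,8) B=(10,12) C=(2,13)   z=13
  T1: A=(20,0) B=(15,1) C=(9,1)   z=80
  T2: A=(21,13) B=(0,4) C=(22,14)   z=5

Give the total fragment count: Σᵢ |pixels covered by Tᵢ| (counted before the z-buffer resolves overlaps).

T0:
  2·area = 28
  edge (14, 8)→(10, 12): d=(-4,4) inclusive
  edge (10, 12)→(2, 13): d=(-8,1) inclusive
  edge (2, 13)→(14, 8): d=(12,-5) inclusive
    (10,0)@(21, 1): e=[0,77,-49] → .  [on edge]
    (9,1)@(19, 3): e=[0,63,-35] → .  [on edge]
    (8,2)@(17, 5): e=[0,49,-21] → .  [on edge]
    (7,3)@(15, 7): e=[0,35,-7] → .  [on edge]
    (6,4)@(13, 9): e=[0,21,7] → X  [on edge]
    (7,4)@(15, 9): e=[-8,19,17] → .
    (3,5)@(7, 11): e=[16,11,1] → X
    (4,5)@(9, 11): e=[8,9,11] → X
    (5,5)@(11, 11): e=[0,7,21] → X  [on edge]
    (6,5)@(13, 11): e=[-8,5,31] → .
    (3,6)@(7, 13): e=[8,-5,25] → .
    (4,6)@(9, 13): e=[0,-7,35] → .  [on edge]
    (3,7)@(7, 15): e=[0,-21,49] → .  [on edge]
    (2,8)@(5, 17): e=[0,-35,63] → .  [on edge]
  covered (4 px):
    . . . . . . . . . . .
    . . . . . . . . . . .
    . . . . . . . . . . .
    . . . . . . . . . . .
    . . . . . . X . . . .
    . . . X X X . . . . .
    . . . . . . . . . . .
    . . . . . . . . . . .
    . . . . . . . . . . .
T1:
  2·area = 6
  edge (20, 0)→(15, 1): d=(-5,1) inclusive
  edge (15, 1)→(9, 1): d=(-6,0) inclusive
  edge (9, 1)→(20, 0): d=(11,-1) inclusive
    (0,0)@(1, 1): e=[14,0,-8] → .  [on edge]
    (1,0)@(3, 1): e=[12,0,-6] → .  [on edge]
    (2,0)@(5, 1): e=[10,0,-4] → .  [on edge]
    (3,0)@(7, 1): e=[8,0,-2] → .  [on edge]
    (4,0)@(9, 1): e=[6,0,0] → X  [on edge]
    (5,0)@(11, 1): e=[4,0,2] → X  [on edge]
    (6,0)@(13, 1): e=[2,0,4] → X  [on edge]
    (7,0)@(15, 1): e=[0,0,6] → X  [on edge]
    (8,0)@(17, 1): e=[-2,0,8] → .  [on edge]
    (9,0)@(19, 1): e=[-4,0,10] → .  [on edge]
    (10,0)@(21, 1): e=[-6,0,12] → .  [on edge]
    (2,1)@(5, 3): e=[0,-12,18] → .  [on edge]
  covered (4 px):
    . . . . X X X X . . .
    . . . . . . . . . . .
    . . . . . . . . . . .
    . . . . . . . . . . .
    . . . . . . . . . . .
    . . . . . . . . . . .
    . . . . . . . . . . .
    . . . . . . . . . . .
    . . . . . . . . . . .
T2:
  2·area = 12  (B↔C swapped to make it positive)
  edge (21, 13)→(22, 14): d=(1,1) inclusive
  edge (22, 14)→(0, 4): d=(-22,-10) inclusive
  edge (0, 4)→(21, 13): d=(21,9) inclusive
    (4,0)@(9, 1): e=[0,156,-144] → .  [on edge]
    (5,1)@(11, 3): e=[0,132,-120] → .  [on edge]
    (6,2)@(13, 5): e=[0,108,-96] → .  [on edge]
    (3,3)@(7, 7): e=[8,4,0] → X  [on edge]
    (4,3)@(9, 7): e=[6,24,-18] → .
    (7,3)@(15, 7): e=[0,84,-72] → .  [on edge]
    (3,4)@(7, 9): e=[10,-40,42] → .
    (5,4)@(11, 9): e=[6,0,6] → X  [on edge]
    (6,4)@(13, 9): e=[4,20,-12] → .
    (8,4)@(17, 9): e=[0,60,-48] → .  [on edge]
    (5,5)@(11, 11): e=[8,-44,48] → .
    (9,5)@(19, 11): e=[0,36,-24] → .  [on edge]
    (10,6)@(21, 13): e=[0,12,0] → X  [on edge]
  covered (3 px):
    . . . . . . . . . . .
    . . . . . . . . . . .
    . . . . . . . . . . .
    . . . X . . . . . . .
    . . . . . X . . . . .
    . . . . . . . . . . .
    . . . . . . . . . . X
    . . . . . . . . . . .
    . . . . . . . . . . .

Result: 11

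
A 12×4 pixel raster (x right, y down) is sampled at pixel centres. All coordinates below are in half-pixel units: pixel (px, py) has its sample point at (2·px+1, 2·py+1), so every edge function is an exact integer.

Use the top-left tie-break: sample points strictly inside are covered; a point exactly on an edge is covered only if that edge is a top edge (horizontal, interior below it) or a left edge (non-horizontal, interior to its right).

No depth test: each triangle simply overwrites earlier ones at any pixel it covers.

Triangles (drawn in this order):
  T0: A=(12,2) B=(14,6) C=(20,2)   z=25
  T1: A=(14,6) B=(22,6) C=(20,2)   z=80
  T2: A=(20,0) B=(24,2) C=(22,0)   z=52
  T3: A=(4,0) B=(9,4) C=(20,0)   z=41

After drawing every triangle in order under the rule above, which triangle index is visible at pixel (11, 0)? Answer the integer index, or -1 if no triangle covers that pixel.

T0:
  2·area = 32  (B↔C swapped to make it positive)
  edge (12, 2)→(20, 2): d=(8,0) top-left  bias=+0
  edge (20, 2)→(14, 6): d=(-6,4) right/bottom  bias=-1
  edge (14, 6)→(12, 2): d=(-2,-4) top-left  bias=+0
    (6,1)@(13, 3): e=[8,22,2] → X
    (7,1)@(15, 3): e=[8,14,10] → X
    (8,1)@(17, 3): e=[8,6,18] → X
    (9,1)@(19, 3): e=[8,-2,26] → .
    (6,2)@(13, 5): e=[24,10,-2] → .
    (7,2)@(15, 5): e=[24,2,6] → X
    (8,2)@(17, 5): e=[24,-6,14] → .
    (7,3)@(15, 7): e=[40,-10,2] → .
  covered (4 px):
    . . . . . . . . . . . .
    . . . . . . X X X . . .
    . . . . . . . X . . . .
    . . . . . . . . . . . .
T1:
  2·area = 32  (B↔C swapped to make it positive)
  edge (14, 6)→(20, 2): d=(6,-4) top-left  bias=+0
  edge (20, 2)→(22, 6): d=(2,4) right/bottom  bias=-1
  edge (22, 6)→(14, 6): d=(-8,0) right/bottom  bias=-1
    (9,1)@(19, 3): e=[2,6,24] → X
    (10,1)@(21, 3): e=[10,-2,24] → .
    (8,2)@(17, 5): e=[6,18,8] → X
    (10,2)@(21, 5): e=[22,2,8] → X
    (11,2)@(23, 5): e=[30,-6,8] → .
    (8,3)@(17, 7): e=[18,22,-8] → .
    (9,3)@(19, 7): e=[26,14,-8] → .
    (10,3)@(21, 7): e=[34,6,-8] → .
  covered (4 px):
    . . . . . . . . . . . .
    . . . . . . . . . X . .
    . . . . . . . . X X X .
    . . . . . . . . . . . .
T2:
  2·area = 4  (B↔C swapped to make it positive)
  edge (20, 0)→(22, 0): d=(2,0) top-left  bias=+0
  edge (22, 0)→(24, 2): d=(2,2) right/bottom  bias=-1
  edge (24, 2)→(20, 0): d=(-4,-2) top-left  bias=+0
    (11,0)@(23, 1): e=[2,0,2] → .  [on edge]
  covered (0 px):
    . . . . . . . . . . . .
    . . . . . . . . . . . .
    . . . . . . . . . . . .
    . . . . . . . . . . . .
T3:
  2·area = 64  (B↔C swapped to make it positive)
  edge (4, 0)→(20, 0): d=(16,0) top-left  bias=+0
  edge (20, 0)→(9, 4): d=(-11,4) right/bottom  bias=-1
  edge (9, 4)→(4, 0): d=(-5,-4) top-left  bias=+0
    (3,0)@(7, 1): e=[16,41,7] → X
    (4,0)@(9, 1): e=[16,33,15] → X
    (5,0)@(11, 1): e=[16,25,23] → X
    (6,0)@(13, 1): e=[16,17,31] → X
    (7,0)@(15, 1): e=[16,9,39] → X
    (8,0)@(17, 1): e=[16,1,47] → X
    (9,0)@(19, 1): e=[16,-7,55] → .
    (3,1)@(7, 3): e=[48,19,-3] → .
    (4,1)@(9, 3): e=[48,11,5] → X
    (6,1)@(13, 3): e=[48,-5,21] → .
    (7,1)@(15, 3): e=[48,-13,29] → .
    (8,1)@(17, 3): e=[48,-21,37] → .
  covered (8 px):
    . . . X X X X X X . . .
    . . . . X X . . . . . .
    . . . . . . . . . . . .
    . . . . . . . . . . . .

Z-buffer (winner per pixel, '.' = empty):
  . . . 3 3 3 3 3 3 . . .
  . . . . 3 3 0 0 0 1 . .
  . . . . . . . 0 1 1 1 .
  . . . . . . . . . . . .

Answer: -1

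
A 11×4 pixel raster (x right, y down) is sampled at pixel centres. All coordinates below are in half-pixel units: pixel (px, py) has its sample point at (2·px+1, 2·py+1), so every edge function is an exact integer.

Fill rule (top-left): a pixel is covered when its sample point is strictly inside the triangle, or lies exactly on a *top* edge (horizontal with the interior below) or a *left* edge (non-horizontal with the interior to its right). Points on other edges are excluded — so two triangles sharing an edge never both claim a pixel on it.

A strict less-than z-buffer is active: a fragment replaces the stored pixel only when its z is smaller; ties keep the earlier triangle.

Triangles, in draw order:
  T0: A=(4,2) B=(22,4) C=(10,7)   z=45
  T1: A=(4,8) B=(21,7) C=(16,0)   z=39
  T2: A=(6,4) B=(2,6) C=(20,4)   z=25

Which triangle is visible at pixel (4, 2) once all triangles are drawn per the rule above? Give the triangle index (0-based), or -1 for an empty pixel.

T0:
  2·area = 78
  edge (4, 2)→(22, 4): d=(18,2) right/bottom  bias=-1
  edge (22, 4)→(10, 7): d=(-12,3) right/bottom  bias=-1
  edge (10, 7)→(4, 2): d=(-6,-5) top-left  bias=+0
    (3,1)@(7, 3): e=[12,57,9] → █
    (4,1)@(9, 3): e=[8,51,19] → █
    (5,1)@(11, 3): e=[4,45,29] → █
    (6,1)@(13, 3): e=[0,39,39] → ·  [on edge]
    (3,2)@(7, 5): e=[48,33,-3] → ·
    (4,2)@(9, 5): e=[44,27,7] → █
    (6,2)@(13, 5): e=[36,15,27] → █
    (7,2)@(15, 5): e=[32,9,37] → █
    (8,2)@(17, 5): e=[28,3,47] → █
    (9,2)@(19, 5): e=[24,-3,57] → ·
    (4,3)@(9, 7): e=[80,3,-5] → ·
    (5,3)@(11, 7): e=[76,-3,5] → ·
  covered (8 px):
    · · · · · · · · · · ·
    · · · █ █ █ · · · · ·
    · · · · █ █ █ █ █ · ·
    · · · · · · · · · · ·
T1:
  2·area = 124  (B↔C swapped to make it positive)
  edge (4, 8)→(16, 0): d=(12,-8) top-left  bias=+0
  edge (16, 0)→(21, 7): d=(5,7) right/bottom  bias=-1
  edge (21, 7)→(4, 8): d=(-17,1) right/bottom  bias=-1
    (7,0)@(15, 1): e=[4,12,108] → █
    (8,0)@(17, 1): e=[20,-2,106] → ·
    (6,1)@(13, 3): e=[12,36,76] → █
    (8,1)@(17, 3): e=[44,8,72] → █
    (9,1)@(19, 3): e=[60,-6,70] → ·
    (4,2)@(9, 5): e=[4,74,46] → █
    (5,2)@(11, 5): e=[20,60,44] → █
    (9,2)@(19, 5): e=[84,4,36] → █
    (10,2)@(21, 5): e=[100,-10,34] → ·
    (3,3)@(7, 7): e=[12,98,14] → █
    (10,3)@(21, 7): e=[124,0,0] → ·  [on edge]
  covered (17 px):
    · · · · · · · █ · · ·
    · · · · · · █ █ █ · ·
    · · · · █ █ █ █ █ █ ·
    · · · █ █ █ █ █ █ █ ·
T2:
  2·area = 28  (B↔C swapped to make it positive)
  edge (6, 4)→(20, 4): d=(14,0) top-left  bias=+0
  edge (20, 4)→(2, 6): d=(-18,2) right/bottom  bias=-1
  edge (2, 6)→(6, 4): d=(4,-2) top-left  bias=+0
    (2,2)@(5, 5): e=[14,12,2] → █
    (3,2)@(7, 5): e=[14,8,6] → █
    (4,2)@(9, 5): e=[14,4,10] → █
    (5,2)@(11, 5): e=[14,0,14] → ·  [on edge]
    (2,3)@(5, 7): e=[42,-24,10] → ·
    (3,3)@(7, 7): e=[42,-28,14] → ·
    (4,3)@(9, 7): e=[42,-32,18] → ·
  covered (3 px):
    · · · · · · · · · · ·
    · · · · · · · · · · ·
    · · █ █ █ · · · · · ·
    · · · · · · · · · · ·

Z-buffer (winner per pixel, '.' = empty):
  . . . . . . . 1 . . .
  . . . 0 0 0 1 1 1 . .
  . . 2 2 2 1 1 1 1 1 .
  . . . 1 1 1 1 1 1 1 .

Final: 2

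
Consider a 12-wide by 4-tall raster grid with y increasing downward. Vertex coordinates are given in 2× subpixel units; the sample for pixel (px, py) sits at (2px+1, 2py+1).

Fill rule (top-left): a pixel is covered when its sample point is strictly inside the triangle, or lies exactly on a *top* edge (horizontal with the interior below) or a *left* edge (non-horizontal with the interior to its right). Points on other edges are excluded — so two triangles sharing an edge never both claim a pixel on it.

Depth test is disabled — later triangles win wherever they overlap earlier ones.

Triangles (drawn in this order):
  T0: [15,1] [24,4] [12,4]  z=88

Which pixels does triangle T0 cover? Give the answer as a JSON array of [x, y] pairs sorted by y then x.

T0:
  2·area = 36
  edge (15, 1)→(24, 4): d=(9,3) right/bottom  bias=-1
  edge (24, 4)→(12, 4): d=(-12,0) right/bottom  bias=-1
  edge (12, 4)→(15, 1): d=(3,-3) top-left  bias=+0
    (7,0)@(15, 1): e=[0,36,0] → ·  [on edge]
    (6,1)@(13, 3): e=[24,12,0] → #  [on edge]
    (7,1)@(15, 3): e=[18,12,6] → #
    (8,1)@(17, 3): e=[12,12,12] → #
    (9,1)@(19, 3): e=[6,12,18] → #
    (10,1)@(21, 3): e=[0,12,24] → ·  [on edge]
    (5,2)@(11, 5): e=[48,-12,0] → ·  [on edge]
    (6,2)@(13, 5): e=[42,-12,6] → ·
    (7,2)@(15, 5): e=[36,-12,12] → ·
    (8,2)@(17, 5): e=[30,-12,18] → ·
    (9,2)@(19, 5): e=[24,-12,24] → ·
    (4,3)@(9, 7): e=[72,-36,0] → ·  [on edge]
  covered (4 px):
    · · · · · · · · · · · ·
    · · · · · · # # # # · ·
    · · · · · · · · · · · ·
    · · · · · · · · · · · ·

Final: [[6,1],[7,1],[8,1],[9,1]]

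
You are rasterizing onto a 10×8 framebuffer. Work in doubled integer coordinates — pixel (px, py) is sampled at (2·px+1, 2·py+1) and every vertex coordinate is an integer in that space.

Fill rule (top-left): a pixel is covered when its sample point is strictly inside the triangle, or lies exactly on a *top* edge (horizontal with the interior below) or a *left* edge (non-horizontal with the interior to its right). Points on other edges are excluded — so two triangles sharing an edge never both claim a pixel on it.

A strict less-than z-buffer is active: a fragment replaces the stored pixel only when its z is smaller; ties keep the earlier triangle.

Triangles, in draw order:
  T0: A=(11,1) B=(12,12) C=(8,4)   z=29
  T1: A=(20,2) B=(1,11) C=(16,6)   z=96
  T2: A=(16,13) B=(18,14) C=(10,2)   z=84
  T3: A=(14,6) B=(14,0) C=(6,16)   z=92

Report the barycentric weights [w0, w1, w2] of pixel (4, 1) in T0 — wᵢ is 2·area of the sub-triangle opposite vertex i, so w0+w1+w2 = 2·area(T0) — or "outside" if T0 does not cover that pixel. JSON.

T0:
  2·area = 36
  edge (11, 1)→(12, 12): d=(1,11) right/bottom  bias=-1
  edge (12, 12)→(8, 4): d=(-4,-8) top-left  bias=+0
  edge (8, 4)→(11, 1): d=(3,-3) top-left  bias=+0
    (5,0)@(11, 1): e=[0,36,0] → ·  [on edge]
    (4,1)@(9, 3): e=[24,12,0] → █  [on edge]
    (5,1)@(11, 3): e=[2,28,6] → █
    (6,1)@(13, 3): e=[-20,44,12] → ·
    (3,2)@(7, 5): e=[48,-12,0] → ·  [on edge]
    (4,2)@(9, 5): e=[26,4,6] → █
    (6,2)@(13, 5): e=[-18,36,18] → ·
    (2,3)@(5, 7): e=[72,-36,0] → ·  [on edge]
    (4,3)@(9, 7): e=[28,-4,12] → ·
    (5,3)@(11, 7): e=[6,12,18] → █
    (6,3)@(13, 7): e=[-16,28,24] → ·
    (1,4)@(3, 9): e=[96,-60,0] → ·  [on edge]
    (0,5)@(1, 11): e=[120,-84,0] → ·  [on edge]
  covered (6 px):
    · · · · · · · · · ·
    · · · · █ █ · · · ·
    · · · · █ █ · · · ·
    · · · · · █ · · · ·
    · · · · · █ · · · ·
    · · · · · · · · · ·
    · · · · · · · · · ·
    · · · · · · · · · ·
T1:
  2·area = 40  (B↔C swapped to make it positive)
  edge (20, 2)→(16, 6): d=(-4,4) right/bottom  bias=-1
  edge (16, 6)→(1, 11): d=(-15,5) right/bottom  bias=-1
  edge (1, 11)→(20, 2): d=(19,-9) top-left  bias=+0
    (9,1)@(19, 3): e=[0,30,10] → ·  [on edge]
    (7,2)@(15, 5): e=[8,20,12] → █
    (8,2)@(17, 5): e=[0,10,30] → ·  [on edge]
    (9,2)@(19, 5): e=[-8,0,48] → ·  [on edge]
    (5,3)@(11, 7): e=[16,10,14] → █
    (6,3)@(13, 7): e=[8,0,32] → ·  [on edge]
    (7,3)@(15, 7): e=[0,-10,50] → ·  [on edge]
    (3,4)@(7, 9): e=[24,0,16] → ·  [on edge]
    (5,4)@(11, 9): e=[8,-20,52] → ·
    (6,4)@(13, 9): e=[0,-30,70] → ·  [on edge]
    (0,5)@(1, 11): e=[40,0,0] → ·  [on edge]
    (5,5)@(11, 11): e=[0,-50,90] → ·  [on edge]
    (4,6)@(9, 13): e=[0,-70,110] → ·  [on edge]
    (3,7)@(7, 15): e=[0,-90,130] → ·  [on edge]
  covered (2 px):
    · · · · · · · · · ·
    · · · · · · · · · ·
    · · · · · · · █ · ·
    · · · · · █ · · · ·
    · · · · · · · · · ·
    · · · · · · · · · ·
    · · · · · · · · · ·
    · · · · · · · · · ·
T2:
  2·area = 16  (B↔C swapped to make it positive)
  edge (16, 13)→(10, 2): d=(-6,-11) top-left  bias=+0
  edge (10, 2)→(18, 14): d=(8,12) right/bottom  bias=-1
  edge (18, 14)→(16, 13): d=(-2,-1) top-left  bias=+0
    (6,3)@(13, 7): e=[3,4,9] → █
    (7,3)@(15, 7): e=[25,-20,11] → ·
    (6,4)@(13, 9): e=[-9,20,5] → ·
    (7,5)@(15, 11): e=[1,12,3] → █
    (8,5)@(17, 11): e=[23,-12,5] → ·
    (7,6)@(15, 13): e=[-11,28,-1] → ·
    (8,6)@(17, 13): e=[11,4,1] → █
    (9,6)@(19, 13): e=[33,-20,3] → ·
    (8,7)@(17, 15): e=[-1,20,-3] → ·
  covered (3 px):
    · · · · · · · · · ·
    · · · · · · · · · ·
    · · · · · · · · · ·
    · · · · · · █ · · ·
    · · · · · · · · · ·
    · · · · · · · █ · ·
    · · · · · · · · █ ·
    · · · · · · · · · ·
T3:
  2·area = 48  (B↔C swapped to make it positive)
  edge (14, 6)→(6, 16): d=(-8,10) right/bottom  bias=-1
  edge (6, 16)→(14, 0): d=(8,-16) top-left  bias=+0
  edge (14, 0)→(14, 6): d=(0,6) right/bottom  bias=-1
    (6,1)@(13, 3): e=[34,8,6] → █
    (7,1)@(15, 3): e=[14,40,-6] → ·
    (6,2)@(13, 5): e=[18,24,6] → █
    (7,2)@(15, 5): e=[-2,56,-6] → ·
    (5,3)@(11, 7): e=[22,8,18] → █
    (7,3)@(15, 7): e=[-18,72,-6] → ·
    (5,4)@(11, 9): e=[6,24,18] → █
    (6,4)@(13, 9): e=[-14,56,6] → ·
    (4,5)@(9, 11): e=[10,8,30] → █
    (5,5)@(11, 11): e=[-10,40,18] → ·
    (4,6)@(9, 13): e=[-6,24,30] → ·
  covered (6 px):
    · · · · · · · · · ·
    · · · · · · █ · · ·
    · · · · · · █ · · ·
    · · · · · █ █ · · ·
    · · · · · █ · · · ·
    · · · · █ · · · · ·
    · · · · · · · · · ·
    · · · · · · · · · ·

Result: [12,0,24]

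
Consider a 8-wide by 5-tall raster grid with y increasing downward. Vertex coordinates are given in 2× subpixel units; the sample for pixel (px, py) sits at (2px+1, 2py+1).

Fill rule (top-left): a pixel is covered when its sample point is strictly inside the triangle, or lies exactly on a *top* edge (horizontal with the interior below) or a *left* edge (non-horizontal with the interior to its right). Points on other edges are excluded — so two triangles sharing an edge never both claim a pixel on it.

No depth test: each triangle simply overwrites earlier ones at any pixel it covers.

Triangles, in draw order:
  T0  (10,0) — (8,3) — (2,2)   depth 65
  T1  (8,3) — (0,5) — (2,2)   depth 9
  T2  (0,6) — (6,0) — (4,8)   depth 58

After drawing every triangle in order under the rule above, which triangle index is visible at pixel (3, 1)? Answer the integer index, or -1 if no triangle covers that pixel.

T0:
  2·area = 20
  edge (10, 0)→(8, 3): d=(-2,3) right/bottom  bias=-1
  edge (8, 3)→(2, 2): d=(-6,-1) top-left  bias=+0
  edge (2, 2)→(10, 0): d=(8,-2) top-left  bias=+0
    (3,0)@(7, 1): e=[7,11,2] → X
    (4,0)@(9, 1): e=[1,13,6] → X
    (5,0)@(11, 1): e=[-5,15,10] → .
    (3,1)@(7, 3): e=[3,-1,18] → .
    (4,1)@(9, 3): e=[-3,1,22] → .
  covered (2 px):
    . . . X X . . .
    . . . . . . . .
    . . . . . . . .
    . . . . . . . .
    . . . . . . . .
T1:
  2·area = 20
  edge (8, 3)→(0, 5): d=(-8,2) right/bottom  bias=-1
  edge (0, 5)→(2, 2): d=(2,-3) top-left  bias=+0
  edge (2, 2)→(8, 3): d=(6,1) right/bottom  bias=-1
    (1,1)@(3, 3): e=[10,5,5] → X
    (2,1)@(5, 3): e=[6,11,3] → X
    (3,1)@(7, 3): e=[2,17,1] → X
    (4,1)@(9, 3): e=[-2,23,-1] → .
    (1,2)@(3, 5): e=[-6,9,17] → .
    (2,2)@(5, 5): e=[-10,15,15] → .
    (3,2)@(7, 5): e=[-14,21,13] → .
  covered (3 px):
    . . . . . . . .
    . X X X . . . .
    . . . . . . . .
    . . . . . . . .
    . . . . . . . .
T2:
  2·area = 36
  edge (0, 6)→(6, 0): d=(6,-6) top-left  bias=+0
  edge (6, 0)→(4, 8): d=(-2,8) right/bottom  bias=-1
  edge (4, 8)→(0, 6): d=(-4,-2) top-left  bias=+0
    (2,0)@(5, 1): e=[0,6,30] → X  [on edge]
    (3,0)@(7, 1): e=[12,-10,34] → .
    (1,1)@(3, 3): e=[0,18,18] → X  [on edge]
    (3,1)@(7, 3): e=[24,-14,26] → .
    (0,2)@(1, 5): e=[0,30,6] → X  [on edge]
    (2,2)@(5, 5): e=[24,-2,14] → .
    (0,3)@(1, 7): e=[12,26,-2] → .
    (1,3)@(3, 7): e=[24,10,2] → X
    (2,3)@(5, 7): e=[36,-6,6] → .
    (1,4)@(3, 9): e=[36,6,-6] → .
  covered (6 px):
    . . X . . . . .
    . X X . . . . .
    X X . . . . . .
    . X . . . . . .
    . . . . . . . .

Z-buffer (winner per pixel, '.' = empty):
  . . 2 0 0 . . .
  . 2 2 1 . . . .
  2 2 . . . . . .
  . 2 . . . . . .
  . . . . . . . .

Result: 1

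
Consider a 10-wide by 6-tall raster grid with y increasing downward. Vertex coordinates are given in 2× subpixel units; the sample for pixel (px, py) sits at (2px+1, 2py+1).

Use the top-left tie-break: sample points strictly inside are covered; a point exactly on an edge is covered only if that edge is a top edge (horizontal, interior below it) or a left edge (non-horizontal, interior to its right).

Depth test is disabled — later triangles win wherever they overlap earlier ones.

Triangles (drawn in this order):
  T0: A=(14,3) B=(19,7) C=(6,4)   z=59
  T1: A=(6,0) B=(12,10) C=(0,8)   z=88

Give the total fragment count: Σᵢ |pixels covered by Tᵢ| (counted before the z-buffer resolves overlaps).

T0:
  2·area = 37
  edge (14, 3)→(19, 7): d=(5,4) right/bottom  bias=-1
  edge (19, 7)→(6, 4): d=(-13,-3) top-left  bias=+0
  edge (6, 4)→(14, 3): d=(8,-1) top-left  bias=+0
    (5,2)@(11, 5): e=[22,2,13] → █
    (6,2)@(13, 5): e=[14,8,15] → █
    (7,2)@(15, 5): e=[6,14,17] → █
    (8,2)@(17, 5): e=[-2,20,19] → ·
    (5,3)@(11, 7): e=[32,-24,29] → ·
    (6,3)@(13, 7): e=[24,-18,31] → ·
    (7,3)@(15, 7): e=[16,-12,33] → ·
    (9,3)@(19, 7): e=[0,0,37] → ·  [on edge]
  covered (3 px):
    · · · · · · · · · ·
    · · · · · · · · · ·
    · · · · · █ █ █ · ·
    · · · · · · · · · ·
    · · · · · · · · · ·
    · · · · · · · · · ·
T1:
  2·area = 108
  edge (6, 0)→(12, 10): d=(6,10) right/bottom  bias=-1
  edge (12, 10)→(0, 8): d=(-12,-2) top-left  bias=+0
  edge (0, 8)→(6, 0): d=(6,-8) top-left  bias=+0
    (2,1)@(5, 3): e=[28,70,10] → █
    (3,1)@(7, 3): e=[8,74,26] → █
    (4,1)@(9, 3): e=[-12,78,42] → ·
    (1,2)@(3, 5): e=[60,42,6] → █
    (4,2)@(9, 5): e=[0,54,54] → ·  [on edge]
    (0,3)@(1, 7): e=[92,14,2] → █
    (4,3)@(9, 7): e=[12,30,66] → █
    (5,3)@(11, 7): e=[-8,34,82] → ·
    (0,4)@(1, 9): e=[104,-10,14] → ·
    (1,4)@(3, 9): e=[84,-6,30] → ·
    (2,4)@(5, 9): e=[64,-2,46] → ·
    (3,4)@(7, 9): e=[44,2,62] → █
  covered (13 px):
    · · · · · · · · · ·
    · · █ █ · · · · · ·
    · █ █ █ · · · · · ·
    █ █ █ █ █ · · · · ·
    · · · █ █ █ · · · ·
    · · · · · · · · · ·

Answer: 16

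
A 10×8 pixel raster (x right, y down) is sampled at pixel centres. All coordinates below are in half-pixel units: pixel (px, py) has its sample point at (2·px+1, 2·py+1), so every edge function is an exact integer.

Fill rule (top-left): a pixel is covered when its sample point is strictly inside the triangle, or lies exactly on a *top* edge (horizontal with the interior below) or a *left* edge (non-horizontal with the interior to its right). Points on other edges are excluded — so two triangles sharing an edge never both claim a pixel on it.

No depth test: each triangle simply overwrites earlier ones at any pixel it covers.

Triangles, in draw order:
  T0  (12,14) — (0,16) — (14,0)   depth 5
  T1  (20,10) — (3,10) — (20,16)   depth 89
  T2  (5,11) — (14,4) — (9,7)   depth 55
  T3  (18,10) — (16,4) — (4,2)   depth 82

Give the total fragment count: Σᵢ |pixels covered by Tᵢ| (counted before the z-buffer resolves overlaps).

T0:
  2·area = 164
  edge (12, 14)→(0, 16): d=(-12,2) right/bottom  bias=-1
  edge (0, 16)→(14, 0): d=(14,-16) top-left  bias=+0
  edge (14, 0)→(12, 14): d=(-2,14) right/bottom  bias=-1
    (6,1)@(13, 3): e=[130,26,8] → X
    (7,1)@(15, 3): e=[126,58,-20] → .
    (5,2)@(11, 5): e=[110,22,32] → X
    (7,2)@(15, 5): e=[102,86,-24] → .
    (4,3)@(9, 7): e=[90,18,56] → X
    (6,3)@(13, 7): e=[82,82,0] → .  [on edge]
    (3,4)@(7, 9): e=[70,14,80] → X
    (6,4)@(13, 9): e=[58,110,-4] → .
    (2,5)@(5, 11): e=[50,10,104] → X
    (6,5)@(13, 11): e=[34,138,-8] → .
    (1,6)@(3, 13): e=[30,6,128] → X
    (6,6)@(13, 13): e=[10,166,-12] → .
  covered (20 px):
    . . . . . . . . . .
    . . . . . . X . . .
    . . . . . X X . . .
    . . . . X X . . . .
    . . . X X X . . . .
    . . X X X X . . . .
    . X X X X X . . . .
    X X X . . . . . . .
T1:
  2·area = 102  (B↔C swapped to make it positive)
  edge (20, 10)→(20, 16): d=(0,6) right/bottom  bias=-1
  edge (20, 16)→(3, 10): d=(-17,-6) top-left  bias=+0
  edge (3, 10)→(20, 10): d=(17,0) top-left  bias=+0
    (3,5)@(7, 11): e=[78,7,17] → X
    (4,5)@(9, 11): e=[66,19,17] → X
    (5,5)@(11, 11): e=[54,31,17] → X
    (6,5)@(13, 11): e=[42,43,17] → X
    (7,5)@(15, 11): e=[30,55,17] → X
    (8,5)@(17, 11): e=[18,67,17] → X
    (9,5)@(19, 11): e=[6,79,17] → X
    (3,6)@(7, 13): e=[78,-27,51] → .
    (4,6)@(9, 13): e=[66,-15,51] → .
    (5,6)@(11, 13): e=[54,-3,51] → .
    (6,6)@(13, 13): e=[42,9,51] → X
    (6,7)@(13, 15): e=[42,-25,85] → .
  covered (12 px):
    . . . . . . . . . .
    . . . . . . . . . .
    . . . . . . . . . .
    . . . . . . . . . .
    . . . . . . . . . .
    . . . X X X X X X X
    . . . . . . X X X X
    . . . . . . . . . X
T2:
  2·area = 8  (B↔C swapped to make it positive)
  edge (5, 11)→(9, 7): d=(4,-4) top-left  bias=+0
  edge (9, 7)→(14, 4): d=(5,-3) top-left  bias=+0
  edge (14, 4)→(5, 11): d=(-9,7) right/bottom  bias=-1
    (7,0)@(15, 1): e=[0,-12,20] → .  [on edge]
    (9,0)@(19, 1): e=[16,0,-8] → .  [on edge]
    (6,1)@(13, 3): e=[0,-8,16] → .  [on edge]
    (5,2)@(11, 5): e=[0,-4,12] → .  [on edge]
    (4,3)@(9, 7): e=[0,0,8] → X  [on edge]
    (5,3)@(11, 7): e=[8,6,-6] → .
    (3,4)@(7, 9): e=[0,4,4] → X  [on edge]
    (4,4)@(9, 9): e=[8,10,-10] → .
    (2,5)@(5, 11): e=[0,8,0] → .  [on edge]
    (3,5)@(7, 11): e=[8,14,-14] → .
    (1,6)@(3, 13): e=[0,12,-4] → .  [on edge]
    (0,7)@(1, 15): e=[0,16,-8] → .  [on edge]
  covered (2 px):
    . . . . . . . . . .
    . . . . . . . . . .
    . . . . . . . . . .
    . . . . X . . . . .
    . . . X . . . . . .
    . . . . . . . . . .
    . . . . . . . . . .
    . . . . . . . . . .
T3:
  2·area = 68  (B↔C swapped to make it positive)
  edge (18, 10)→(4, 2): d=(-14,-8) top-left  bias=+0
  edge (4, 2)→(16, 4): d=(12,2) right/bottom  bias=-1
  edge (16, 4)→(18, 10): d=(2,6) right/bottom  bias=-1
    (7,0)@(15, 1): e=[102,-34,0] → .  [on edge]
    (3,1)@(7, 3): e=[10,6,52] → X
    (4,1)@(9, 3): e=[26,2,40] → X
    (5,1)@(11, 3): e=[42,-2,28] → .
    (3,2)@(7, 5): e=[-18,30,56] → .
    (4,2)@(9, 5): e=[-2,26,44] → .
    (5,2)@(11, 5): e=[14,22,32] → X
    (6,2)@(13, 5): e=[30,18,20] → X
    (7,2)@(15, 5): e=[46,14,8] → X
    (8,2)@(17, 5): e=[62,10,-4] → .
    (5,3)@(11, 7): e=[-14,46,36] → .
    (6,3)@(13, 7): e=[2,42,24] → X
    (8,3)@(17, 7): e=[34,34,0] → .  [on edge]
    (9,6)@(19, 13): e=[-34,102,0] → .  [on edge]
  covered (8 px):
    . . . . . . . . . .
    . . . X X . . . . .
    . . . . . X X X . .
    . . . . . . X X . .
    . . . . . . . . X .
    . . . . . . . . . .
    . . . . . . . . . .
    . . . . . . . . . .

Answer: 42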